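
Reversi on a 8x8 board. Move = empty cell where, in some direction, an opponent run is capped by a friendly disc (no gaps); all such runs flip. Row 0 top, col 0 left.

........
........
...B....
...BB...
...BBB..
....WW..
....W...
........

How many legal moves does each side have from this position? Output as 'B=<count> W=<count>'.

Answer: B=4 W=5

Derivation:
-- B to move --
(4,6): no bracket -> illegal
(5,3): no bracket -> illegal
(5,6): no bracket -> illegal
(6,3): flips 1 -> legal
(6,5): flips 2 -> legal
(6,6): flips 1 -> legal
(7,3): no bracket -> illegal
(7,4): flips 2 -> legal
(7,5): no bracket -> illegal
B mobility = 4
-- W to move --
(1,2): no bracket -> illegal
(1,3): no bracket -> illegal
(1,4): no bracket -> illegal
(2,2): flips 2 -> legal
(2,4): flips 2 -> legal
(2,5): no bracket -> illegal
(3,2): flips 1 -> legal
(3,5): flips 1 -> legal
(3,6): flips 1 -> legal
(4,2): no bracket -> illegal
(4,6): no bracket -> illegal
(5,2): no bracket -> illegal
(5,3): no bracket -> illegal
(5,6): no bracket -> illegal
W mobility = 5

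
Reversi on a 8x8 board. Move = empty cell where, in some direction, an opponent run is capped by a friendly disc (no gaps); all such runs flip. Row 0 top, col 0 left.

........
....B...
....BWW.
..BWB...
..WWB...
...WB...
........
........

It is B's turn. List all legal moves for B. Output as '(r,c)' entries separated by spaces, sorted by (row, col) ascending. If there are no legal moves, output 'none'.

(1,5): no bracket -> illegal
(1,6): flips 1 -> legal
(1,7): no bracket -> illegal
(2,2): flips 1 -> legal
(2,3): no bracket -> illegal
(2,7): flips 2 -> legal
(3,1): no bracket -> illegal
(3,5): no bracket -> illegal
(3,6): flips 1 -> legal
(3,7): no bracket -> illegal
(4,1): flips 2 -> legal
(5,1): flips 2 -> legal
(5,2): flips 3 -> legal
(6,2): flips 1 -> legal
(6,3): no bracket -> illegal
(6,4): no bracket -> illegal

Answer: (1,6) (2,2) (2,7) (3,6) (4,1) (5,1) (5,2) (6,2)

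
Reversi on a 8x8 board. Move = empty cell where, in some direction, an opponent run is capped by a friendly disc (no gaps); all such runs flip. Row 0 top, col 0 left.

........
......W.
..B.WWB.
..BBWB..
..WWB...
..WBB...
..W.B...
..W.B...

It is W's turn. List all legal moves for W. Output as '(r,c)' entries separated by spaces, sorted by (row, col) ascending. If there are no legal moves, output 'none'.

Answer: (1,2) (1,7) (2,1) (2,3) (2,7) (3,1) (3,6) (4,5) (4,6) (5,5) (6,3) (6,5) (7,5)

Derivation:
(1,1): no bracket -> illegal
(1,2): flips 2 -> legal
(1,3): no bracket -> illegal
(1,5): no bracket -> illegal
(1,7): flips 4 -> legal
(2,1): flips 1 -> legal
(2,3): flips 1 -> legal
(2,7): flips 1 -> legal
(3,1): flips 2 -> legal
(3,6): flips 2 -> legal
(3,7): no bracket -> illegal
(4,1): no bracket -> illegal
(4,5): flips 2 -> legal
(4,6): flips 1 -> legal
(5,5): flips 2 -> legal
(6,3): flips 1 -> legal
(6,5): flips 1 -> legal
(7,3): no bracket -> illegal
(7,5): flips 2 -> legal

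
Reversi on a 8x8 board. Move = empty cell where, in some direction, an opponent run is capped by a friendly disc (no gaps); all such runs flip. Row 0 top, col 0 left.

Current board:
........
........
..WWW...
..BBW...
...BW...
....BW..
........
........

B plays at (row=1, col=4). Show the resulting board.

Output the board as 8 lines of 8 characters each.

Answer: ........
....B...
..WBB...
..BBB...
...BB...
....BW..
........
........

Derivation:
Place B at (1,4); scan 8 dirs for brackets.
Dir NW: first cell '.' (not opp) -> no flip
Dir N: first cell '.' (not opp) -> no flip
Dir NE: first cell '.' (not opp) -> no flip
Dir W: first cell '.' (not opp) -> no flip
Dir E: first cell '.' (not opp) -> no flip
Dir SW: opp run (2,3) capped by B -> flip
Dir S: opp run (2,4) (3,4) (4,4) capped by B -> flip
Dir SE: first cell '.' (not opp) -> no flip
All flips: (2,3) (2,4) (3,4) (4,4)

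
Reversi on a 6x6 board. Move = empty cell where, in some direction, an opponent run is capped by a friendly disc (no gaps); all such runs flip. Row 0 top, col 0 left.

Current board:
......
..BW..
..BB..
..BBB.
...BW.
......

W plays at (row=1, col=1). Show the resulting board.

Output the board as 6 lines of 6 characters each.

Place W at (1,1); scan 8 dirs for brackets.
Dir NW: first cell '.' (not opp) -> no flip
Dir N: first cell '.' (not opp) -> no flip
Dir NE: first cell '.' (not opp) -> no flip
Dir W: first cell '.' (not opp) -> no flip
Dir E: opp run (1,2) capped by W -> flip
Dir SW: first cell '.' (not opp) -> no flip
Dir S: first cell '.' (not opp) -> no flip
Dir SE: opp run (2,2) (3,3) capped by W -> flip
All flips: (1,2) (2,2) (3,3)

Answer: ......
.WWW..
..WB..
..BWB.
...BW.
......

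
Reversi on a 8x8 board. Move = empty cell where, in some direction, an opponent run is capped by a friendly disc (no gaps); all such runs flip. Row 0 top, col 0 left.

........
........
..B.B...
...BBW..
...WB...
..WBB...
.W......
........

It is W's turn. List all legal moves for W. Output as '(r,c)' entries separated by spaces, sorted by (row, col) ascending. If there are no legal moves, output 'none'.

Answer: (1,3) (2,3) (2,5) (3,2) (4,5) (5,5) (6,2) (6,3) (6,5)

Derivation:
(1,1): no bracket -> illegal
(1,2): no bracket -> illegal
(1,3): flips 1 -> legal
(1,4): no bracket -> illegal
(1,5): no bracket -> illegal
(2,1): no bracket -> illegal
(2,3): flips 1 -> legal
(2,5): flips 1 -> legal
(3,1): no bracket -> illegal
(3,2): flips 2 -> legal
(4,2): no bracket -> illegal
(4,5): flips 1 -> legal
(5,5): flips 2 -> legal
(6,2): flips 2 -> legal
(6,3): flips 1 -> legal
(6,4): no bracket -> illegal
(6,5): flips 1 -> legal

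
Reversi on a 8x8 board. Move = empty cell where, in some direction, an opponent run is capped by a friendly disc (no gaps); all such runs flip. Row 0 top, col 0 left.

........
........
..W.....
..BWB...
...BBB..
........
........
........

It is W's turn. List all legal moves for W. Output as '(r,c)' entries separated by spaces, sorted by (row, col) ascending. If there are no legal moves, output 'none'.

Answer: (3,1) (3,5) (4,2) (5,3) (5,5)

Derivation:
(2,1): no bracket -> illegal
(2,3): no bracket -> illegal
(2,4): no bracket -> illegal
(2,5): no bracket -> illegal
(3,1): flips 1 -> legal
(3,5): flips 1 -> legal
(3,6): no bracket -> illegal
(4,1): no bracket -> illegal
(4,2): flips 1 -> legal
(4,6): no bracket -> illegal
(5,2): no bracket -> illegal
(5,3): flips 1 -> legal
(5,4): no bracket -> illegal
(5,5): flips 1 -> legal
(5,6): no bracket -> illegal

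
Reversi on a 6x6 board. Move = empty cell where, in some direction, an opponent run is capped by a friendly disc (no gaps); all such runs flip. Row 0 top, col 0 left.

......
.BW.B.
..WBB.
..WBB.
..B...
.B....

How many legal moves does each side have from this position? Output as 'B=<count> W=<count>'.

-- B to move --
(0,1): flips 1 -> legal
(0,2): flips 3 -> legal
(0,3): no bracket -> illegal
(1,3): flips 1 -> legal
(2,1): flips 1 -> legal
(3,1): flips 1 -> legal
(4,1): flips 1 -> legal
(4,3): no bracket -> illegal
B mobility = 6
-- W to move --
(0,0): flips 1 -> legal
(0,1): no bracket -> illegal
(0,2): no bracket -> illegal
(0,3): no bracket -> illegal
(0,4): no bracket -> illegal
(0,5): flips 2 -> legal
(1,0): flips 1 -> legal
(1,3): no bracket -> illegal
(1,5): no bracket -> illegal
(2,0): no bracket -> illegal
(2,1): no bracket -> illegal
(2,5): flips 2 -> legal
(3,1): no bracket -> illegal
(3,5): flips 2 -> legal
(4,0): no bracket -> illegal
(4,1): no bracket -> illegal
(4,3): no bracket -> illegal
(4,4): flips 1 -> legal
(4,5): flips 2 -> legal
(5,0): no bracket -> illegal
(5,2): flips 1 -> legal
(5,3): no bracket -> illegal
W mobility = 8

Answer: B=6 W=8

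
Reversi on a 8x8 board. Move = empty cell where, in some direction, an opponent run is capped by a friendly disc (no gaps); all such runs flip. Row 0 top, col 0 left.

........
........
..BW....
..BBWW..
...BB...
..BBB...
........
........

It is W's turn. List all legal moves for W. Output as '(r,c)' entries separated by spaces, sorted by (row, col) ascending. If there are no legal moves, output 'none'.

(1,1): no bracket -> illegal
(1,2): no bracket -> illegal
(1,3): no bracket -> illegal
(2,1): flips 1 -> legal
(2,4): no bracket -> illegal
(3,1): flips 2 -> legal
(4,1): flips 1 -> legal
(4,2): no bracket -> illegal
(4,5): no bracket -> illegal
(5,1): no bracket -> illegal
(5,5): no bracket -> illegal
(6,1): flips 2 -> legal
(6,2): flips 2 -> legal
(6,3): flips 3 -> legal
(6,4): flips 2 -> legal
(6,5): no bracket -> illegal

Answer: (2,1) (3,1) (4,1) (6,1) (6,2) (6,3) (6,4)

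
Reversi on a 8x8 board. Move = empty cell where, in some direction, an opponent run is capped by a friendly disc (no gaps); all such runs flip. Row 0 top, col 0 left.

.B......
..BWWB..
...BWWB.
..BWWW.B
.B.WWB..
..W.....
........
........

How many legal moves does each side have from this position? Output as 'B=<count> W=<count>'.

Answer: B=7 W=14

Derivation:
-- B to move --
(0,2): no bracket -> illegal
(0,3): flips 1 -> legal
(0,4): no bracket -> illegal
(0,5): flips 1 -> legal
(1,6): no bracket -> illegal
(2,2): no bracket -> illegal
(3,6): flips 3 -> legal
(4,2): flips 4 -> legal
(4,6): no bracket -> illegal
(5,1): no bracket -> illegal
(5,3): flips 4 -> legal
(5,4): flips 1 -> legal
(5,5): no bracket -> illegal
(6,1): no bracket -> illegal
(6,2): no bracket -> illegal
(6,3): flips 1 -> legal
B mobility = 7
-- W to move --
(0,0): no bracket -> illegal
(0,2): no bracket -> illegal
(0,3): no bracket -> illegal
(0,4): no bracket -> illegal
(0,5): flips 1 -> legal
(0,6): flips 1 -> legal
(1,0): no bracket -> illegal
(1,1): flips 1 -> legal
(1,6): flips 1 -> legal
(1,7): flips 1 -> legal
(2,1): flips 1 -> legal
(2,2): flips 1 -> legal
(2,7): flips 1 -> legal
(3,0): flips 1 -> legal
(3,1): flips 1 -> legal
(3,6): no bracket -> illegal
(4,0): no bracket -> illegal
(4,2): no bracket -> illegal
(4,6): flips 1 -> legal
(4,7): no bracket -> illegal
(5,0): flips 3 -> legal
(5,1): no bracket -> illegal
(5,4): no bracket -> illegal
(5,5): flips 1 -> legal
(5,6): flips 1 -> legal
W mobility = 14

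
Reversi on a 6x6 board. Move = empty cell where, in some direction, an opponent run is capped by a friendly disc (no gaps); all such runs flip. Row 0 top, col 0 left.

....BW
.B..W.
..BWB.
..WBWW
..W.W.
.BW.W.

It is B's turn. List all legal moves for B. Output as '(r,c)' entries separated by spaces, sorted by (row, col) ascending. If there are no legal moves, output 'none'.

(0,3): no bracket -> illegal
(1,2): no bracket -> illegal
(1,3): flips 1 -> legal
(1,5): no bracket -> illegal
(2,1): no bracket -> illegal
(2,5): no bracket -> illegal
(3,1): flips 1 -> legal
(4,1): no bracket -> illegal
(4,3): no bracket -> illegal
(4,5): no bracket -> illegal
(5,3): flips 1 -> legal
(5,5): flips 1 -> legal

Answer: (1,3) (3,1) (5,3) (5,5)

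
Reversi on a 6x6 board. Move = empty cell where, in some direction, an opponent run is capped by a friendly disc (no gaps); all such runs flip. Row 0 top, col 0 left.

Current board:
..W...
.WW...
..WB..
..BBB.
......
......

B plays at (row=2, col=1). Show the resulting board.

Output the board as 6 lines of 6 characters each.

Answer: ..W...
.WW...
.BBB..
..BBB.
......
......

Derivation:
Place B at (2,1); scan 8 dirs for brackets.
Dir NW: first cell '.' (not opp) -> no flip
Dir N: opp run (1,1), next='.' -> no flip
Dir NE: opp run (1,2), next='.' -> no flip
Dir W: first cell '.' (not opp) -> no flip
Dir E: opp run (2,2) capped by B -> flip
Dir SW: first cell '.' (not opp) -> no flip
Dir S: first cell '.' (not opp) -> no flip
Dir SE: first cell 'B' (not opp) -> no flip
All flips: (2,2)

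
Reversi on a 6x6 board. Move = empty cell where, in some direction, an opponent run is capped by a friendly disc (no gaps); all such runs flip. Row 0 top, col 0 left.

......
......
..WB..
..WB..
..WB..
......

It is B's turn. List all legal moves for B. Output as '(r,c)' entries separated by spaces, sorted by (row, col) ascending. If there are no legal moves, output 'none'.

(1,1): flips 1 -> legal
(1,2): no bracket -> illegal
(1,3): no bracket -> illegal
(2,1): flips 2 -> legal
(3,1): flips 1 -> legal
(4,1): flips 2 -> legal
(5,1): flips 1 -> legal
(5,2): no bracket -> illegal
(5,3): no bracket -> illegal

Answer: (1,1) (2,1) (3,1) (4,1) (5,1)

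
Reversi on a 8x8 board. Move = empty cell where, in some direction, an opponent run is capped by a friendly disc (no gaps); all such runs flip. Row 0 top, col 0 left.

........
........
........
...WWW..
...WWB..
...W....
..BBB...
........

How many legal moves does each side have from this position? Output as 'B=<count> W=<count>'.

-- B to move --
(2,2): no bracket -> illegal
(2,3): flips 4 -> legal
(2,4): no bracket -> illegal
(2,5): flips 1 -> legal
(2,6): flips 3 -> legal
(3,2): no bracket -> illegal
(3,6): no bracket -> illegal
(4,2): flips 3 -> legal
(4,6): no bracket -> illegal
(5,2): no bracket -> illegal
(5,4): no bracket -> illegal
(5,5): no bracket -> illegal
B mobility = 4
-- W to move --
(3,6): no bracket -> illegal
(4,6): flips 1 -> legal
(5,1): no bracket -> illegal
(5,2): no bracket -> illegal
(5,4): no bracket -> illegal
(5,5): flips 1 -> legal
(5,6): flips 1 -> legal
(6,1): no bracket -> illegal
(6,5): no bracket -> illegal
(7,1): flips 1 -> legal
(7,2): no bracket -> illegal
(7,3): flips 1 -> legal
(7,4): no bracket -> illegal
(7,5): flips 1 -> legal
W mobility = 6

Answer: B=4 W=6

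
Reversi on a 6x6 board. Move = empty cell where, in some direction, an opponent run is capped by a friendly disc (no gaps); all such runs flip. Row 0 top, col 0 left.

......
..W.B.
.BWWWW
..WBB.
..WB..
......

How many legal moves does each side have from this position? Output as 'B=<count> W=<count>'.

-- B to move --
(0,1): flips 2 -> legal
(0,2): no bracket -> illegal
(0,3): flips 1 -> legal
(1,1): flips 1 -> legal
(1,3): flips 1 -> legal
(1,5): flips 1 -> legal
(3,1): flips 1 -> legal
(3,5): no bracket -> illegal
(4,1): flips 3 -> legal
(5,1): flips 1 -> legal
(5,2): no bracket -> illegal
(5,3): no bracket -> illegal
B mobility = 8
-- W to move --
(0,3): flips 1 -> legal
(0,4): flips 1 -> legal
(0,5): flips 1 -> legal
(1,0): flips 1 -> legal
(1,1): no bracket -> illegal
(1,3): no bracket -> illegal
(1,5): no bracket -> illegal
(2,0): flips 1 -> legal
(3,0): flips 1 -> legal
(3,1): no bracket -> illegal
(3,5): flips 2 -> legal
(4,4): flips 3 -> legal
(4,5): flips 1 -> legal
(5,2): flips 2 -> legal
(5,3): flips 2 -> legal
(5,4): flips 1 -> legal
W mobility = 12

Answer: B=8 W=12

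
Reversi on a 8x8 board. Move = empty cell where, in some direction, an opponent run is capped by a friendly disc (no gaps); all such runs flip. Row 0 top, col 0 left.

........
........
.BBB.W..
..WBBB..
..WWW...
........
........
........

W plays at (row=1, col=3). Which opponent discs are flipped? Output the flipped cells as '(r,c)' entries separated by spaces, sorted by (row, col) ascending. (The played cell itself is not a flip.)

Dir NW: first cell '.' (not opp) -> no flip
Dir N: first cell '.' (not opp) -> no flip
Dir NE: first cell '.' (not opp) -> no flip
Dir W: first cell '.' (not opp) -> no flip
Dir E: first cell '.' (not opp) -> no flip
Dir SW: opp run (2,2), next='.' -> no flip
Dir S: opp run (2,3) (3,3) capped by W -> flip
Dir SE: first cell '.' (not opp) -> no flip

Answer: (2,3) (3,3)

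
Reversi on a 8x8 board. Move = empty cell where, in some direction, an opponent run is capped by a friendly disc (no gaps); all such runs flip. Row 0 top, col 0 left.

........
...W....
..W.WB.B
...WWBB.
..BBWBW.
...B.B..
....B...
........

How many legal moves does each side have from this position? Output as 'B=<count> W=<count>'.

-- B to move --
(0,2): flips 2 -> legal
(0,3): no bracket -> illegal
(0,4): no bracket -> illegal
(1,1): flips 3 -> legal
(1,2): no bracket -> illegal
(1,4): no bracket -> illegal
(1,5): flips 2 -> legal
(2,1): no bracket -> illegal
(2,3): flips 3 -> legal
(3,1): no bracket -> illegal
(3,2): flips 2 -> legal
(3,7): flips 1 -> legal
(4,7): flips 1 -> legal
(5,4): no bracket -> illegal
(5,6): flips 1 -> legal
(5,7): flips 1 -> legal
B mobility = 9
-- W to move --
(1,4): no bracket -> illegal
(1,5): no bracket -> illegal
(1,6): flips 1 -> legal
(1,7): no bracket -> illegal
(2,6): flips 3 -> legal
(3,1): no bracket -> illegal
(3,2): no bracket -> illegal
(3,7): flips 2 -> legal
(4,1): flips 2 -> legal
(4,7): no bracket -> illegal
(5,1): flips 1 -> legal
(5,2): flips 1 -> legal
(5,4): no bracket -> illegal
(5,6): flips 1 -> legal
(6,2): flips 1 -> legal
(6,3): flips 2 -> legal
(6,5): no bracket -> illegal
(6,6): flips 1 -> legal
(7,3): flips 2 -> legal
(7,4): no bracket -> illegal
(7,5): no bracket -> illegal
W mobility = 11

Answer: B=9 W=11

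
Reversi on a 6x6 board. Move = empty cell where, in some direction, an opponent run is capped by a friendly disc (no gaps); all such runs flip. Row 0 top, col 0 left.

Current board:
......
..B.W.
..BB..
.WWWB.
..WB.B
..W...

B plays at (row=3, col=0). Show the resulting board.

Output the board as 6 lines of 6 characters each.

Answer: ......
..B.W.
..BB..
BBBBB.
..WB.B
..W...

Derivation:
Place B at (3,0); scan 8 dirs for brackets.
Dir NW: edge -> no flip
Dir N: first cell '.' (not opp) -> no flip
Dir NE: first cell '.' (not opp) -> no flip
Dir W: edge -> no flip
Dir E: opp run (3,1) (3,2) (3,3) capped by B -> flip
Dir SW: edge -> no flip
Dir S: first cell '.' (not opp) -> no flip
Dir SE: first cell '.' (not opp) -> no flip
All flips: (3,1) (3,2) (3,3)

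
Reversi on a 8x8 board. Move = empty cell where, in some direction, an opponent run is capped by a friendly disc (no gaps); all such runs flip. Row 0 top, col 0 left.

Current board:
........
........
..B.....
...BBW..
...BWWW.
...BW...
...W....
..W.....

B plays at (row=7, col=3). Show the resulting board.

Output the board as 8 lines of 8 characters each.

Place B at (7,3); scan 8 dirs for brackets.
Dir NW: first cell '.' (not opp) -> no flip
Dir N: opp run (6,3) capped by B -> flip
Dir NE: first cell '.' (not opp) -> no flip
Dir W: opp run (7,2), next='.' -> no flip
Dir E: first cell '.' (not opp) -> no flip
Dir SW: edge -> no flip
Dir S: edge -> no flip
Dir SE: edge -> no flip
All flips: (6,3)

Answer: ........
........
..B.....
...BBW..
...BWWW.
...BW...
...B....
..WB....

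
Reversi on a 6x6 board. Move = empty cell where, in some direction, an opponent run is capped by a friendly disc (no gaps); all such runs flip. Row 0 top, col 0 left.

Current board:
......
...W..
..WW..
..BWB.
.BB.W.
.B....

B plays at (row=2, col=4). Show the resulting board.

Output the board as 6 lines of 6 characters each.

Place B at (2,4); scan 8 dirs for brackets.
Dir NW: opp run (1,3), next='.' -> no flip
Dir N: first cell '.' (not opp) -> no flip
Dir NE: first cell '.' (not opp) -> no flip
Dir W: opp run (2,3) (2,2), next='.' -> no flip
Dir E: first cell '.' (not opp) -> no flip
Dir SW: opp run (3,3) capped by B -> flip
Dir S: first cell 'B' (not opp) -> no flip
Dir SE: first cell '.' (not opp) -> no flip
All flips: (3,3)

Answer: ......
...W..
..WWB.
..BBB.
.BB.W.
.B....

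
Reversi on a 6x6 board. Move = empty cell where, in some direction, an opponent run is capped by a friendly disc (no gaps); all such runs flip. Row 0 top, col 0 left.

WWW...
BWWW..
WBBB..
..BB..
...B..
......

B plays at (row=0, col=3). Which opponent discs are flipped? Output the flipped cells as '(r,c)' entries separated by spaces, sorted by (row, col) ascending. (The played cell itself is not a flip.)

Dir NW: edge -> no flip
Dir N: edge -> no flip
Dir NE: edge -> no flip
Dir W: opp run (0,2) (0,1) (0,0), next=edge -> no flip
Dir E: first cell '.' (not opp) -> no flip
Dir SW: opp run (1,2) capped by B -> flip
Dir S: opp run (1,3) capped by B -> flip
Dir SE: first cell '.' (not opp) -> no flip

Answer: (1,2) (1,3)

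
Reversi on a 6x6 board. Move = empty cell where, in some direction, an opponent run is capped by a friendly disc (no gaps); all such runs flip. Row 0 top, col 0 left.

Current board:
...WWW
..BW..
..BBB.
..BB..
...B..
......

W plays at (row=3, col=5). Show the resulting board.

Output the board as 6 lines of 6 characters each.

Place W at (3,5); scan 8 dirs for brackets.
Dir NW: opp run (2,4) capped by W -> flip
Dir N: first cell '.' (not opp) -> no flip
Dir NE: edge -> no flip
Dir W: first cell '.' (not opp) -> no flip
Dir E: edge -> no flip
Dir SW: first cell '.' (not opp) -> no flip
Dir S: first cell '.' (not opp) -> no flip
Dir SE: edge -> no flip
All flips: (2,4)

Answer: ...WWW
..BW..
..BBW.
..BB.W
...B..
......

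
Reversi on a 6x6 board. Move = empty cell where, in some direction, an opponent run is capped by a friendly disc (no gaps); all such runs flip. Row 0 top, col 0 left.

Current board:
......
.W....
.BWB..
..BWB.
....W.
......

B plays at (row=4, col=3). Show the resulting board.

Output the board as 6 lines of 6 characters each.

Answer: ......
.W....
.BWB..
..BBB.
...BW.
......

Derivation:
Place B at (4,3); scan 8 dirs for brackets.
Dir NW: first cell 'B' (not opp) -> no flip
Dir N: opp run (3,3) capped by B -> flip
Dir NE: first cell 'B' (not opp) -> no flip
Dir W: first cell '.' (not opp) -> no flip
Dir E: opp run (4,4), next='.' -> no flip
Dir SW: first cell '.' (not opp) -> no flip
Dir S: first cell '.' (not opp) -> no flip
Dir SE: first cell '.' (not opp) -> no flip
All flips: (3,3)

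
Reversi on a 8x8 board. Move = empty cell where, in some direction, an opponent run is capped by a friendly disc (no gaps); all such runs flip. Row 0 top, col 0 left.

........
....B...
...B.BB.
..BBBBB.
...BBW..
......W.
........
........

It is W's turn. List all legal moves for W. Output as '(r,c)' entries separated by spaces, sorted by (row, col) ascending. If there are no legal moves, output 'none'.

Answer: (1,2) (1,5) (2,7) (4,2)

Derivation:
(0,3): no bracket -> illegal
(0,4): no bracket -> illegal
(0,5): no bracket -> illegal
(1,2): flips 2 -> legal
(1,3): no bracket -> illegal
(1,5): flips 2 -> legal
(1,6): no bracket -> illegal
(1,7): no bracket -> illegal
(2,1): no bracket -> illegal
(2,2): no bracket -> illegal
(2,4): no bracket -> illegal
(2,7): flips 1 -> legal
(3,1): no bracket -> illegal
(3,7): no bracket -> illegal
(4,1): no bracket -> illegal
(4,2): flips 2 -> legal
(4,6): no bracket -> illegal
(4,7): no bracket -> illegal
(5,2): no bracket -> illegal
(5,3): no bracket -> illegal
(5,4): no bracket -> illegal
(5,5): no bracket -> illegal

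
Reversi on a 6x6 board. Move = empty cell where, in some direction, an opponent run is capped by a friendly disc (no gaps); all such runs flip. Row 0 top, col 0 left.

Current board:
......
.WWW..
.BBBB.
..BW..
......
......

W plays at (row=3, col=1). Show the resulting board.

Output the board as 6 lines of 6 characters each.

Answer: ......
.WWW..
.WWBB.
.WWW..
......
......

Derivation:
Place W at (3,1); scan 8 dirs for brackets.
Dir NW: first cell '.' (not opp) -> no flip
Dir N: opp run (2,1) capped by W -> flip
Dir NE: opp run (2,2) capped by W -> flip
Dir W: first cell '.' (not opp) -> no flip
Dir E: opp run (3,2) capped by W -> flip
Dir SW: first cell '.' (not opp) -> no flip
Dir S: first cell '.' (not opp) -> no flip
Dir SE: first cell '.' (not opp) -> no flip
All flips: (2,1) (2,2) (3,2)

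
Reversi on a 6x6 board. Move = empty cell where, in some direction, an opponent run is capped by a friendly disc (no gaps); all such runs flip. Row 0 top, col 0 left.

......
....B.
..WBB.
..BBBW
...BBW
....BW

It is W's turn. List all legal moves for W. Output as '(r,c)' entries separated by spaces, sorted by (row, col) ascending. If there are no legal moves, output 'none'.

Answer: (1,2) (1,3) (2,5) (3,1) (4,2) (5,3)

Derivation:
(0,3): no bracket -> illegal
(0,4): no bracket -> illegal
(0,5): no bracket -> illegal
(1,2): flips 2 -> legal
(1,3): flips 1 -> legal
(1,5): no bracket -> illegal
(2,1): no bracket -> illegal
(2,5): flips 2 -> legal
(3,1): flips 3 -> legal
(4,1): no bracket -> illegal
(4,2): flips 3 -> legal
(5,2): no bracket -> illegal
(5,3): flips 2 -> legal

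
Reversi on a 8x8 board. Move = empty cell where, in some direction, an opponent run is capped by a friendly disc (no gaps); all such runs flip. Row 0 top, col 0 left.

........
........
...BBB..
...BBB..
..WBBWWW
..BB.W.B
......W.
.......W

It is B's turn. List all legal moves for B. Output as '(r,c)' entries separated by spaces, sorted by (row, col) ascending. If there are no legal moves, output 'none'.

(3,1): flips 1 -> legal
(3,2): flips 1 -> legal
(3,6): no bracket -> illegal
(3,7): flips 1 -> legal
(4,1): flips 1 -> legal
(5,1): flips 1 -> legal
(5,4): no bracket -> illegal
(5,6): flips 1 -> legal
(6,4): no bracket -> illegal
(6,5): flips 2 -> legal
(6,7): no bracket -> illegal
(7,5): flips 1 -> legal
(7,6): no bracket -> illegal

Answer: (3,1) (3,2) (3,7) (4,1) (5,1) (5,6) (6,5) (7,5)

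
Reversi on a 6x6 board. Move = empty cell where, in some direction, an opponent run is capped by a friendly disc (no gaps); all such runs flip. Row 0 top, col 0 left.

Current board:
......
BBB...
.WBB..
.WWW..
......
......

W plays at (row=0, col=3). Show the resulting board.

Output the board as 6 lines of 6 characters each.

Answer: ...W..
BBW...
.WBB..
.WWW..
......
......

Derivation:
Place W at (0,3); scan 8 dirs for brackets.
Dir NW: edge -> no flip
Dir N: edge -> no flip
Dir NE: edge -> no flip
Dir W: first cell '.' (not opp) -> no flip
Dir E: first cell '.' (not opp) -> no flip
Dir SW: opp run (1,2) capped by W -> flip
Dir S: first cell '.' (not opp) -> no flip
Dir SE: first cell '.' (not opp) -> no flip
All flips: (1,2)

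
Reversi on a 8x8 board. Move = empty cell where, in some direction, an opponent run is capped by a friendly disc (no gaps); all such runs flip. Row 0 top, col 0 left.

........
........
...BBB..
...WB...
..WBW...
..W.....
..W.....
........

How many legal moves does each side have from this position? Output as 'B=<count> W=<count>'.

Answer: B=6 W=6

Derivation:
-- B to move --
(2,2): no bracket -> illegal
(3,1): no bracket -> illegal
(3,2): flips 1 -> legal
(3,5): no bracket -> illegal
(4,1): flips 1 -> legal
(4,5): flips 1 -> legal
(5,1): flips 2 -> legal
(5,3): no bracket -> illegal
(5,4): flips 1 -> legal
(5,5): no bracket -> illegal
(6,1): flips 1 -> legal
(6,3): no bracket -> illegal
(7,1): no bracket -> illegal
(7,2): no bracket -> illegal
(7,3): no bracket -> illegal
B mobility = 6
-- W to move --
(1,2): no bracket -> illegal
(1,3): flips 1 -> legal
(1,4): flips 2 -> legal
(1,5): flips 1 -> legal
(1,6): flips 3 -> legal
(2,2): no bracket -> illegal
(2,6): no bracket -> illegal
(3,2): no bracket -> illegal
(3,5): flips 1 -> legal
(3,6): no bracket -> illegal
(4,5): no bracket -> illegal
(5,3): flips 1 -> legal
(5,4): no bracket -> illegal
W mobility = 6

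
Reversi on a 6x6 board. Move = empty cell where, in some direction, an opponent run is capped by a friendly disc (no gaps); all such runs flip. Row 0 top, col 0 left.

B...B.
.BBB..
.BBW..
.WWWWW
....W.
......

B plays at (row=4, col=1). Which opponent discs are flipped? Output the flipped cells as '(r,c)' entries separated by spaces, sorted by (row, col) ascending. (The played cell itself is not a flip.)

Dir NW: first cell '.' (not opp) -> no flip
Dir N: opp run (3,1) capped by B -> flip
Dir NE: opp run (3,2) (2,3), next='.' -> no flip
Dir W: first cell '.' (not opp) -> no flip
Dir E: first cell '.' (not opp) -> no flip
Dir SW: first cell '.' (not opp) -> no flip
Dir S: first cell '.' (not opp) -> no flip
Dir SE: first cell '.' (not opp) -> no flip

Answer: (3,1)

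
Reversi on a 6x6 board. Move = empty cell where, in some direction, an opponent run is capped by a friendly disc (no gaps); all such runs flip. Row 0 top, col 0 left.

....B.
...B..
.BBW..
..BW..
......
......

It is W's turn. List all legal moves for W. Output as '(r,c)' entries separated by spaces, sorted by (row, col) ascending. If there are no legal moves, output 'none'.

(0,2): no bracket -> illegal
(0,3): flips 1 -> legal
(0,5): no bracket -> illegal
(1,0): no bracket -> illegal
(1,1): flips 1 -> legal
(1,2): no bracket -> illegal
(1,4): no bracket -> illegal
(1,5): no bracket -> illegal
(2,0): flips 2 -> legal
(2,4): no bracket -> illegal
(3,0): no bracket -> illegal
(3,1): flips 1 -> legal
(4,1): flips 1 -> legal
(4,2): no bracket -> illegal
(4,3): no bracket -> illegal

Answer: (0,3) (1,1) (2,0) (3,1) (4,1)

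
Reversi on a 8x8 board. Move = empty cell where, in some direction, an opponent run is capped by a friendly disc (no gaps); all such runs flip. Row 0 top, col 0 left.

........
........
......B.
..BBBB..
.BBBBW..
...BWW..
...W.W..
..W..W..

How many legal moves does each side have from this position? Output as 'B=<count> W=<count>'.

-- B to move --
(3,6): no bracket -> illegal
(4,6): flips 1 -> legal
(5,2): no bracket -> illegal
(5,6): flips 3 -> legal
(6,1): no bracket -> illegal
(6,2): no bracket -> illegal
(6,4): flips 1 -> legal
(6,6): flips 1 -> legal
(7,1): no bracket -> illegal
(7,3): flips 1 -> legal
(7,4): no bracket -> illegal
(7,6): flips 2 -> legal
B mobility = 6
-- W to move --
(1,5): no bracket -> illegal
(1,6): no bracket -> illegal
(1,7): no bracket -> illegal
(2,1): flips 2 -> legal
(2,2): flips 2 -> legal
(2,3): flips 4 -> legal
(2,4): flips 2 -> legal
(2,5): flips 1 -> legal
(2,7): no bracket -> illegal
(3,0): no bracket -> illegal
(3,1): no bracket -> illegal
(3,6): no bracket -> illegal
(3,7): no bracket -> illegal
(4,0): flips 4 -> legal
(4,6): no bracket -> illegal
(5,0): no bracket -> illegal
(5,1): no bracket -> illegal
(5,2): flips 1 -> legal
(6,2): no bracket -> illegal
(6,4): no bracket -> illegal
W mobility = 7

Answer: B=6 W=7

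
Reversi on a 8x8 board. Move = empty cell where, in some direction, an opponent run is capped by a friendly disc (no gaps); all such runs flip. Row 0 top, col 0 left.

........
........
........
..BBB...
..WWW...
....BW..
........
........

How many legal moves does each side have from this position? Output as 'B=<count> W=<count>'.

-- B to move --
(3,1): no bracket -> illegal
(3,5): no bracket -> illegal
(4,1): no bracket -> illegal
(4,5): no bracket -> illegal
(4,6): no bracket -> illegal
(5,1): flips 1 -> legal
(5,2): flips 2 -> legal
(5,3): flips 1 -> legal
(5,6): flips 1 -> legal
(6,4): no bracket -> illegal
(6,5): no bracket -> illegal
(6,6): flips 2 -> legal
B mobility = 5
-- W to move --
(2,1): flips 1 -> legal
(2,2): flips 2 -> legal
(2,3): flips 1 -> legal
(2,4): flips 2 -> legal
(2,5): flips 1 -> legal
(3,1): no bracket -> illegal
(3,5): no bracket -> illegal
(4,1): no bracket -> illegal
(4,5): no bracket -> illegal
(5,3): flips 1 -> legal
(6,3): no bracket -> illegal
(6,4): flips 1 -> legal
(6,5): flips 1 -> legal
W mobility = 8

Answer: B=5 W=8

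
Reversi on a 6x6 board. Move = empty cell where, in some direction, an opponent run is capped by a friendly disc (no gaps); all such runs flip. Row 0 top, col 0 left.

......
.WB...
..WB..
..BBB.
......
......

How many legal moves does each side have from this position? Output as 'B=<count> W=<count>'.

-- B to move --
(0,0): flips 2 -> legal
(0,1): no bracket -> illegal
(0,2): no bracket -> illegal
(1,0): flips 1 -> legal
(1,3): no bracket -> illegal
(2,0): no bracket -> illegal
(2,1): flips 1 -> legal
(3,1): no bracket -> illegal
B mobility = 3
-- W to move --
(0,1): no bracket -> illegal
(0,2): flips 1 -> legal
(0,3): no bracket -> illegal
(1,3): flips 1 -> legal
(1,4): no bracket -> illegal
(2,1): no bracket -> illegal
(2,4): flips 1 -> legal
(2,5): no bracket -> illegal
(3,1): no bracket -> illegal
(3,5): no bracket -> illegal
(4,1): no bracket -> illegal
(4,2): flips 1 -> legal
(4,3): no bracket -> illegal
(4,4): flips 1 -> legal
(4,5): no bracket -> illegal
W mobility = 5

Answer: B=3 W=5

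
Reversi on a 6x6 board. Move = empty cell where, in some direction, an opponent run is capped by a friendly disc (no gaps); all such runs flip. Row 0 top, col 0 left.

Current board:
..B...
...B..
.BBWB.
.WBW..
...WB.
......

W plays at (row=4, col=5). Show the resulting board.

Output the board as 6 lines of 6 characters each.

Place W at (4,5); scan 8 dirs for brackets.
Dir NW: first cell '.' (not opp) -> no flip
Dir N: first cell '.' (not opp) -> no flip
Dir NE: edge -> no flip
Dir W: opp run (4,4) capped by W -> flip
Dir E: edge -> no flip
Dir SW: first cell '.' (not opp) -> no flip
Dir S: first cell '.' (not opp) -> no flip
Dir SE: edge -> no flip
All flips: (4,4)

Answer: ..B...
...B..
.BBWB.
.WBW..
...WWW
......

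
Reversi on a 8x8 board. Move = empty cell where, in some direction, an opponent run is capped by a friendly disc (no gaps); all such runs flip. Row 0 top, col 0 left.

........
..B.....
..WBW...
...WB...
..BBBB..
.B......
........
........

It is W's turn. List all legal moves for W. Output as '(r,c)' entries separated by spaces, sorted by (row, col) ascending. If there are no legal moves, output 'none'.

Answer: (0,2) (1,3) (3,5) (5,3) (5,4) (5,5) (6,0)

Derivation:
(0,1): no bracket -> illegal
(0,2): flips 1 -> legal
(0,3): no bracket -> illegal
(1,1): no bracket -> illegal
(1,3): flips 1 -> legal
(1,4): no bracket -> illegal
(2,1): no bracket -> illegal
(2,5): no bracket -> illegal
(3,1): no bracket -> illegal
(3,2): no bracket -> illegal
(3,5): flips 1 -> legal
(3,6): no bracket -> illegal
(4,0): no bracket -> illegal
(4,1): no bracket -> illegal
(4,6): no bracket -> illegal
(5,0): no bracket -> illegal
(5,2): no bracket -> illegal
(5,3): flips 1 -> legal
(5,4): flips 2 -> legal
(5,5): flips 1 -> legal
(5,6): no bracket -> illegal
(6,0): flips 2 -> legal
(6,1): no bracket -> illegal
(6,2): no bracket -> illegal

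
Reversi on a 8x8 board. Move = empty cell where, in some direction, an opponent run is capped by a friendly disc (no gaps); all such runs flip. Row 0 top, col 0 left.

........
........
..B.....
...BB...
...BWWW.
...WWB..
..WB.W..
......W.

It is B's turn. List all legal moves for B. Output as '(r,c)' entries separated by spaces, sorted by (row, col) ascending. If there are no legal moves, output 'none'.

(3,5): flips 1 -> legal
(3,6): flips 2 -> legal
(3,7): flips 1 -> legal
(4,2): no bracket -> illegal
(4,7): flips 3 -> legal
(5,1): no bracket -> illegal
(5,2): flips 2 -> legal
(5,6): flips 1 -> legal
(5,7): no bracket -> illegal
(6,1): flips 1 -> legal
(6,4): flips 2 -> legal
(6,6): no bracket -> illegal
(6,7): no bracket -> illegal
(7,1): no bracket -> illegal
(7,2): no bracket -> illegal
(7,3): no bracket -> illegal
(7,4): no bracket -> illegal
(7,5): flips 1 -> legal
(7,7): no bracket -> illegal

Answer: (3,5) (3,6) (3,7) (4,7) (5,2) (5,6) (6,1) (6,4) (7,5)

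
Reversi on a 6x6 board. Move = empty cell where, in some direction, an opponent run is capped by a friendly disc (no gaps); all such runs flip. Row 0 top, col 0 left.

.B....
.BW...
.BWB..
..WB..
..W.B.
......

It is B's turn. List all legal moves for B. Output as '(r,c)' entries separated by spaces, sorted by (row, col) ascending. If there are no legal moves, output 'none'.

(0,2): no bracket -> illegal
(0,3): flips 1 -> legal
(1,3): flips 1 -> legal
(3,1): flips 1 -> legal
(4,1): flips 1 -> legal
(4,3): flips 1 -> legal
(5,1): flips 1 -> legal
(5,2): no bracket -> illegal
(5,3): no bracket -> illegal

Answer: (0,3) (1,3) (3,1) (4,1) (4,3) (5,1)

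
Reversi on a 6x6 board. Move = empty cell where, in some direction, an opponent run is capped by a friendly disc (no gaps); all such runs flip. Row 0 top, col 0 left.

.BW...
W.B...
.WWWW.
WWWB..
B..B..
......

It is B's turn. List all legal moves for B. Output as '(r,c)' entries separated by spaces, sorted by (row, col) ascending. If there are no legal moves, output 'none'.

Answer: (0,3) (1,1) (1,3) (1,5) (2,0) (3,4) (4,2)

Derivation:
(0,0): no bracket -> illegal
(0,3): flips 1 -> legal
(1,1): flips 1 -> legal
(1,3): flips 3 -> legal
(1,4): no bracket -> illegal
(1,5): flips 1 -> legal
(2,0): flips 1 -> legal
(2,5): no bracket -> illegal
(3,4): flips 1 -> legal
(3,5): no bracket -> illegal
(4,1): no bracket -> illegal
(4,2): flips 2 -> legal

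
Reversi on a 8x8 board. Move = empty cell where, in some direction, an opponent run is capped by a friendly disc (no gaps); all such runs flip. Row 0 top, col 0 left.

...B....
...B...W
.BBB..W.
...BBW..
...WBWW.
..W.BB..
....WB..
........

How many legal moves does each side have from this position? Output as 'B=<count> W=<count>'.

-- B to move --
(0,6): no bracket -> illegal
(0,7): no bracket -> illegal
(1,5): no bracket -> illegal
(1,6): no bracket -> illegal
(2,4): no bracket -> illegal
(2,5): flips 2 -> legal
(2,7): no bracket -> illegal
(3,2): flips 1 -> legal
(3,6): flips 2 -> legal
(3,7): flips 1 -> legal
(4,1): no bracket -> illegal
(4,2): flips 1 -> legal
(4,7): flips 2 -> legal
(5,1): no bracket -> illegal
(5,3): flips 1 -> legal
(5,6): flips 1 -> legal
(5,7): no bracket -> illegal
(6,1): flips 2 -> legal
(6,2): no bracket -> illegal
(6,3): flips 1 -> legal
(7,3): flips 1 -> legal
(7,4): flips 1 -> legal
(7,5): no bracket -> illegal
B mobility = 12
-- W to move --
(0,2): no bracket -> illegal
(0,4): no bracket -> illegal
(1,0): no bracket -> illegal
(1,1): no bracket -> illegal
(1,2): flips 2 -> legal
(1,4): no bracket -> illegal
(2,0): no bracket -> illegal
(2,4): flips 3 -> legal
(2,5): flips 1 -> legal
(3,0): no bracket -> illegal
(3,1): no bracket -> illegal
(3,2): flips 2 -> legal
(4,2): no bracket -> illegal
(5,3): flips 1 -> legal
(5,6): no bracket -> illegal
(6,3): flips 1 -> legal
(6,6): flips 1 -> legal
(7,4): no bracket -> illegal
(7,5): flips 2 -> legal
(7,6): flips 2 -> legal
W mobility = 9

Answer: B=12 W=9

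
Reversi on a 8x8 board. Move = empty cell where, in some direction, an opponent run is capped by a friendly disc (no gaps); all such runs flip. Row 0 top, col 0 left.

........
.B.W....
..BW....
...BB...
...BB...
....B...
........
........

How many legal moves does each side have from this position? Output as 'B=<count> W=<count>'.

-- B to move --
(0,2): no bracket -> illegal
(0,3): flips 2 -> legal
(0,4): flips 1 -> legal
(1,2): flips 1 -> legal
(1,4): no bracket -> illegal
(2,4): flips 1 -> legal
(3,2): no bracket -> illegal
B mobility = 4
-- W to move --
(0,0): no bracket -> illegal
(0,1): no bracket -> illegal
(0,2): no bracket -> illegal
(1,0): no bracket -> illegal
(1,2): no bracket -> illegal
(2,0): no bracket -> illegal
(2,1): flips 1 -> legal
(2,4): no bracket -> illegal
(2,5): no bracket -> illegal
(3,1): flips 1 -> legal
(3,2): no bracket -> illegal
(3,5): no bracket -> illegal
(4,2): no bracket -> illegal
(4,5): flips 1 -> legal
(5,2): no bracket -> illegal
(5,3): flips 2 -> legal
(5,5): no bracket -> illegal
(6,3): no bracket -> illegal
(6,4): no bracket -> illegal
(6,5): no bracket -> illegal
W mobility = 4

Answer: B=4 W=4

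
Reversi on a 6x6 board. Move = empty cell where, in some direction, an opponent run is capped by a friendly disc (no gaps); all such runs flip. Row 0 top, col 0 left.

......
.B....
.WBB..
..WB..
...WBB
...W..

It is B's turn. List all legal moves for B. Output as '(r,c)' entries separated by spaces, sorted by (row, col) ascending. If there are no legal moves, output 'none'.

(1,0): no bracket -> illegal
(1,2): no bracket -> illegal
(2,0): flips 1 -> legal
(3,0): no bracket -> illegal
(3,1): flips 2 -> legal
(3,4): no bracket -> illegal
(4,1): flips 1 -> legal
(4,2): flips 2 -> legal
(5,2): no bracket -> illegal
(5,4): no bracket -> illegal

Answer: (2,0) (3,1) (4,1) (4,2)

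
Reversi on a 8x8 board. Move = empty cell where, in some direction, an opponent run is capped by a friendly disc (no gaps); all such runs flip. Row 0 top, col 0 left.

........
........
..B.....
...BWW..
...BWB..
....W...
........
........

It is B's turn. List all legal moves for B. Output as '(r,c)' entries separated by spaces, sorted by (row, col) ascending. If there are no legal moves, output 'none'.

Answer: (2,3) (2,5) (3,6) (5,5) (6,3) (6,5)

Derivation:
(2,3): flips 1 -> legal
(2,4): no bracket -> illegal
(2,5): flips 2 -> legal
(2,6): no bracket -> illegal
(3,6): flips 2 -> legal
(4,6): no bracket -> illegal
(5,3): no bracket -> illegal
(5,5): flips 1 -> legal
(6,3): flips 1 -> legal
(6,4): no bracket -> illegal
(6,5): flips 1 -> legal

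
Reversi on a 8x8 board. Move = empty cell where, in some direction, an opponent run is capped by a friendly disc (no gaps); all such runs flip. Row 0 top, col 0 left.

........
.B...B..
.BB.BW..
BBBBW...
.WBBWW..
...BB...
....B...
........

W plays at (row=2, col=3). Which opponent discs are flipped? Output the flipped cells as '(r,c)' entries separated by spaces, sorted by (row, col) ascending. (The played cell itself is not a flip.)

Answer: (2,4) (3,2)

Derivation:
Dir NW: first cell '.' (not opp) -> no flip
Dir N: first cell '.' (not opp) -> no flip
Dir NE: first cell '.' (not opp) -> no flip
Dir W: opp run (2,2) (2,1), next='.' -> no flip
Dir E: opp run (2,4) capped by W -> flip
Dir SW: opp run (3,2) capped by W -> flip
Dir S: opp run (3,3) (4,3) (5,3), next='.' -> no flip
Dir SE: first cell 'W' (not opp) -> no flip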